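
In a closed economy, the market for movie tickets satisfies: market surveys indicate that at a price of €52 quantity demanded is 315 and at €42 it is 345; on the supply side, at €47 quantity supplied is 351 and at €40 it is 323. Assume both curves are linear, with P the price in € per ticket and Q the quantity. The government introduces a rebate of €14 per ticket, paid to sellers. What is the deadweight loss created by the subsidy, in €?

Deadweight loss = €168.

Demand slope: (345 − 315)/(42 − 52) = -3, so Qd = 471 − 3P.
Supply slope: (323 − 351)/(40 − 47) = 4, so Qs = 4P + 163.
Before the subsidy: set 471 − 3P = 4P + 163 → P* = €44, Q* = 339.
With a per-unit subsidy paid to sellers, each receives P + 14 per unit sold, so supply becomes Qs = 4(P + 14) + 163.
Solving gives Q = 363 with consumers paying €36 and sellers receiving €50 (the €14 wedge).
Quantity rises by |ΔQ| = |339 − 363| = 24.
DWL = ½ · t · |ΔQ| = ½ · 14 · 24 = €168.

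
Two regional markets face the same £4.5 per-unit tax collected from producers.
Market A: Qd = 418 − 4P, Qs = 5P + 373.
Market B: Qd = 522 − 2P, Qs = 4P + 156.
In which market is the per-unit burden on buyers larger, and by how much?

Market B, by £0.5.

Market A: pre-tax P* = £5, Q* = 398; post-tax Q = 388; per-unit burden on buyers = £2.5.
Market B: pre-tax P* = £61, Q* = 400; post-tax Q = 394; per-unit burden on buyers = £3.
Difference: £2.5 vs £3 → market B is larger by £0.5.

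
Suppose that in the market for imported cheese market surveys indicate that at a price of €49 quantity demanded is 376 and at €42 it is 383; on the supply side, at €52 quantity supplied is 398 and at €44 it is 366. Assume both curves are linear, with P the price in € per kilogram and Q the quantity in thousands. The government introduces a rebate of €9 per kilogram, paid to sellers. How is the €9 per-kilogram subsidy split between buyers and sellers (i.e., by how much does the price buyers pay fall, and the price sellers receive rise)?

Demand slope: (383 − 376)/(42 − 49) = -1, so Qd = 425 − P.
Supply slope: (366 − 398)/(44 − 52) = 4, so Qs = 4P + 190.
Without the subsidy, 425 − P = 4P + 190 gives 5P = 235, so P* = €47 and Q* = 378.
With a per-unit subsidy paid to sellers, each receives P + 9 per unit sold, so supply becomes Qs = 4(P + 9) + 190.
New equilibrium: buyers pay €39.8, sellers receive €48.8, Q = 385.2. (Wedge: Pb − Ps = −9.)
Gain to buyers: €7.2; to sellers: €1.8. (They sum to €9.)

Buyers gain €7.2 per kilogram; sellers gain €1.8 per kilogram.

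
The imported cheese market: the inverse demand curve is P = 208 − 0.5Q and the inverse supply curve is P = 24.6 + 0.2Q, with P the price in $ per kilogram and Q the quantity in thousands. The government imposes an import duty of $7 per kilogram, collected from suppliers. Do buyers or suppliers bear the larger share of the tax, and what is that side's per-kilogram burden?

Buyers bear the larger share: $5 per kilogram.

Inverting to Q(P) form: Qd = 416 − 2P; Qs = 5P − 123.
Before the tax: set 416 − 2P = 5P − 123 → P* = $77, Q* = 262.
With the tax collected from suppliers, supply shifts: Qs = 5(P − 7) − 123.
Solving gives Q = 252 with buyers paying $82 and suppliers receiving $75 (the $7 wedge).
Per-kilogram burden: buyers $5, suppliers $2.
Buyers take the larger share because demand is less price-elastic here (demand slope 2 vs supply slope 5).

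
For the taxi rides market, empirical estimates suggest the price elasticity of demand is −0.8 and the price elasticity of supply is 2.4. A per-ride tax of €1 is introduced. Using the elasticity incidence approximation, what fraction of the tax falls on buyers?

Incidence ratio: buyers' share ≈ εs / (εs + |εd|) = 2.4 / (2.4 + 0.8) = 0.75.
Supply is the more elastic side, so buyers bear the larger share.

Buyers' share ≈ 0.75.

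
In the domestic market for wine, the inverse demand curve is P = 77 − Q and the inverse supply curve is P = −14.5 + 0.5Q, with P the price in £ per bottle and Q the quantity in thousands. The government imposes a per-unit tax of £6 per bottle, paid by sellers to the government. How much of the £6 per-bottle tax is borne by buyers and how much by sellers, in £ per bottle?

Buyers bear £4 per bottle; sellers bear £2 per bottle.

Rewrite in direct form: Qd = 77 − P and Qs = 2P + 29.
Before the tax: set 77 − P = 2P + 29 → P* = £16, Q* = 61.
With the tax collected from sellers, supply shifts: Qs = 2(P − 6) + 29.
Solving gives Q = 57 with buyers paying £20 and sellers receiving £14 (the £6 wedge).
Burden on buyers: £4; on sellers: £2. (They sum to £6.)
The less price-elastic side of the market bears the larger share of a per-unit tax.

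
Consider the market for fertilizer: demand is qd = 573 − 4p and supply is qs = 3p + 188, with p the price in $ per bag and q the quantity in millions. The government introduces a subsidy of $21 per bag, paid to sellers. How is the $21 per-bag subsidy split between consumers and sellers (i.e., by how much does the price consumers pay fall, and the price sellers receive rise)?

Without the subsidy, 573 − 4p = 3p + 188 gives 7p = 385, so p* = $55 and q* = 353.
With a per-unit subsidy paid to sellers, each receives p + 21 per unit sold, so supply becomes qs = 3(p + 21) + 188.
Solving gives q = 389 with consumers paying $46 and sellers receiving $67 (the $21 wedge).
Gain to consumers: $9; to sellers: $12. (They sum to $21.)

Consumers gain $9 per bag; sellers gain $12 per bag.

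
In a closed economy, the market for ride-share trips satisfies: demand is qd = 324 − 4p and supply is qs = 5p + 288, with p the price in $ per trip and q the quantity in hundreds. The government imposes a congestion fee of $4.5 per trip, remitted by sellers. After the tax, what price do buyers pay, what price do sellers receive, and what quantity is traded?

Without the tax, 324 − 4p = 5p + 288 gives 9p = 36, so p* = $4 and q* = 308.
With the tax collected from sellers, supply shifts: qs = 5(p − 4.5) + 288.
New equilibrium: buyers pay $6.5, sellers receive $2, q = 298. (Wedge: pb − ps = 4.5.)
The less price-elastic side of the market bears the larger share of a per-unit tax.

Buyers pay $6.5; sellers receive $2; quantity = 298.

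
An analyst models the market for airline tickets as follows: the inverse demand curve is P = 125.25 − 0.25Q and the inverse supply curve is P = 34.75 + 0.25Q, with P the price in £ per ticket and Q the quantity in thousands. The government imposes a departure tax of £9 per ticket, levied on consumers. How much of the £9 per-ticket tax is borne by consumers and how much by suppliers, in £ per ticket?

Inverting to Q(P) form: Qd = 501 − 4P; Qs = 4P − 139.
Before the tax: set 501 − 4P = 4P − 139 → P* = £80, Q* = 181.
With the tax collected from consumers, demand (in seller-price terms) shifts: Qd = 501 − 4(P + 9).
New equilibrium: consumers pay £84.5, suppliers receive £75.5, Q = 163. (Wedge: Pb − Ps = 9.)
Burden on consumers: £4.5; on suppliers: £4.5. (They sum to £9.)
The less price-elastic side of the market bears the larger share of a per-unit tax.

Consumers bear £4.5 per ticket; suppliers bear £4.5 per ticket.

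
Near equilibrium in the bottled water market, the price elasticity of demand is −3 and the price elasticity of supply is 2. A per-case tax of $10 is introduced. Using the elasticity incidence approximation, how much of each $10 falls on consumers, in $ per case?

Consumers bear ≈ $4 per case.

Incidence ratio: consumers' share ≈ εs / (εs + |εd|) = 2 / (2 + 3) = 0.4.
So consumers bear ≈ 0.4 × $10 = $4; sellers bear $6.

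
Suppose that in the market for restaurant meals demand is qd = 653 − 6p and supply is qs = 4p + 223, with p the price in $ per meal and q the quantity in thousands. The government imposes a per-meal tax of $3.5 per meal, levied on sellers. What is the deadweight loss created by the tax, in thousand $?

Deadweight loss = $14.7 thousand.

Without the tax, 653 − 6p = 4p + 223 gives 10p = 430, so p* = $43 and q* = 395.
With the tax collected from sellers, supply shifts: qs = 4(p − 3.5) + 223.
Solving gives q = 386.6 with buyers paying $44.4 and sellers receiving $40.9 (the $3.5 wedge).
Quantity falls by |ΔQ| = |395 − 386.6| = 8.4.
DWL = ½ · t · |ΔQ| = ½ · 3.5 · 8.4 = $14.7.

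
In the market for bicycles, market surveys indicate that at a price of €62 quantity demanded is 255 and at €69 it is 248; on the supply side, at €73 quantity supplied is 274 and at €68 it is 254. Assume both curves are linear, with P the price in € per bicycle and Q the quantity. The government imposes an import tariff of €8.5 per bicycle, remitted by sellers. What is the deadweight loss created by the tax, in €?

Demand slope: (248 − 255)/(69 − 62) = -1, so Qd = 317 − P.
Supply slope: (254 − 274)/(68 − 73) = 4, so Qs = 4P − 18.
Before the tax: set 317 − P = 4P − 18 → P* = €67, Q* = 250.
With the tax collected from sellers, supply shifts: Qs = 4(P − 8.5) − 18.
Solving gives Q = 243.2 with consumers paying €73.8 and sellers receiving €65.3 (the €8.5 wedge).
Quantity falls by |ΔQ| = |250 − 243.2| = 6.8.
DWL = ½ · t · |ΔQ| = ½ · 8.5 · 6.8 = €28.9.

Deadweight loss = €28.9.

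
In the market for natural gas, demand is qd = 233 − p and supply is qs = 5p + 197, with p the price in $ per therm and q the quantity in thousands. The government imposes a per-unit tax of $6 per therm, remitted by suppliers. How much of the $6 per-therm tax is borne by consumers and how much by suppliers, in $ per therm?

Without the tax, 233 − p = 5p + 197 gives 6p = 36, so p* = $6 and q* = 227.
With the tax collected from suppliers, supply shifts: qs = 5(p − 6) + 197.
Solving gives q = 222 with consumers paying $11 and suppliers receiving $5 (the $6 wedge).
Burden on consumers: $5; on suppliers: $1. (They sum to $6.)

Consumers bear $5 per therm; suppliers bear $1 per therm.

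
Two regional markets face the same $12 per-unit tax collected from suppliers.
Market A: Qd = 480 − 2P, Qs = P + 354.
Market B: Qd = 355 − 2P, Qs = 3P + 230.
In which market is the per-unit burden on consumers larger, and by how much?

Market B, by $3.2.

Market A: pre-tax P* = $42, Q* = 396; post-tax Q = 388; per-unit burden on consumers = $4.
Market B: pre-tax P* = $25, Q* = 305; post-tax Q = 290.6; per-unit burden on consumers = $7.2.
Difference: $4 vs $7.2 → market B is larger by $3.2.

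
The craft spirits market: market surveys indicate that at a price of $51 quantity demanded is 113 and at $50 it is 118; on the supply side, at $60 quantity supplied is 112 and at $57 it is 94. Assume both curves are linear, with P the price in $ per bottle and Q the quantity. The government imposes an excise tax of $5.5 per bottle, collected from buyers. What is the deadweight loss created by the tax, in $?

Deadweight loss = $41.25.

Demand slope: (118 − 113)/(50 − 51) = -5, so Qd = 368 − 5P.
Supply slope: (94 − 112)/(57 − 60) = 6, so Qs = 6P − 248.
Without the tax, 368 − 5P = 6P − 248 gives 11P = 616, so P* = $56 and Q* = 88.
With the tax collected from buyers, demand (in seller-price terms) shifts: Qd = 368 − 5(P + 5.5).
New equilibrium: buyers pay $59, suppliers receive $53.5, Q = 73. (Wedge: Pb − Ps = 5.5.)
Quantity falls by |ΔQ| = |88 − 73| = 15.
DWL = ½ · t · |ΔQ| = ½ · 5.5 · 15 = $41.25.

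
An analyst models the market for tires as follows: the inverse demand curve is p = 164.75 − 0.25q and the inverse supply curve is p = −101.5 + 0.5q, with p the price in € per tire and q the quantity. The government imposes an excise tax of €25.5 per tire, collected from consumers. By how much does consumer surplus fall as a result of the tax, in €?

Inverting to q(p) form: qd = 659 − 4p; qs = 2p + 203.
Before the tax: set 659 − 4p = 2p + 203 → p* = €76, q* = 355.
With the tax collected from consumers, demand (in seller-price terms) shifts: qd = 659 − 4(p + 25.5).
Solving gives q = 321 with consumers paying €84.5 and suppliers receiving €59 (the €25.5 wedge).
ΔCS is the trapezoid between Q = 321 and Q = 355 of height €8.5: ½ · (355 + 321) · 8.5 = €2873.

Consumer surplus falls by €2873.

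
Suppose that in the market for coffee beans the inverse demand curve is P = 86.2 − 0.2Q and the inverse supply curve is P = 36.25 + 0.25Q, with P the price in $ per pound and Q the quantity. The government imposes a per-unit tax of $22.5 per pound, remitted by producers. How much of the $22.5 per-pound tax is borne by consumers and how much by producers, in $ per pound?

Rewrite in direct form: Qd = 431 − 5P and Qs = 4P − 145.
Without the tax, 431 − 5P = 4P − 145 gives 9P = 576, so P* = $64 and Q* = 111.
With the tax collected from producers, supply shifts: Qs = 4(P − 22.5) − 145.
Solving gives Q = 61 with consumers paying $74 and producers receiving $51.5 (the $22.5 wedge).
Burden on consumers: $10; on producers: $12.5. (They sum to $22.5.)
The less price-elastic side of the market bears the larger share of a per-unit tax.

Consumers bear $10 per pound; producers bear $12.5 per pound.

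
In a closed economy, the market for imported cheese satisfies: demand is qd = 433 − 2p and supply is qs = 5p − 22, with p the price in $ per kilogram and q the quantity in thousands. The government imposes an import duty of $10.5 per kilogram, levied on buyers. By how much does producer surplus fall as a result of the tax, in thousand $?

Producer surplus falls by $886.5 thousand.

Without the tax, 433 − 2p = 5p − 22 gives 7p = 455, so p* = $65 and q* = 303.
With the tax collected from buyers, demand (in seller-price terms) shifts: qd = 433 − 2(p + 10.5).
Solving gives q = 288 with buyers paying $72.5 and suppliers receiving $62 (the $10.5 wedge).
ΔPS is the trapezoid between Q = 288 and Q = 303 of height $3: ½ · (303 + 288) · 3 = $886.5.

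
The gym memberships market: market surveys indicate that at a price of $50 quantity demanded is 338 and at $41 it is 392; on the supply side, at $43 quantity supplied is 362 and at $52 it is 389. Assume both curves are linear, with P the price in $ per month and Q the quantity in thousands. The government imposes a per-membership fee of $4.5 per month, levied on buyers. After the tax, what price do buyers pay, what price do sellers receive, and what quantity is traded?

Buyers pay $46.5; sellers receive $42; quantity = 359.

Demand slope: (392 − 338)/(41 − 50) = -6, so Qd = 638 − 6P.
Supply slope: (389 − 362)/(52 − 43) = 3, so Qs = 3P + 233.
Before the tax: set 638 − 6P = 3P + 233 → P* = $45, Q* = 368.
With the tax collected from buyers, demand (in seller-price terms) shifts: Qd = 638 − 6(P + 4.5).
Solving gives Q = 359 with buyers paying $46.5 and sellers receiving $42 (the $4.5 wedge).
The less price-elastic side of the market bears the larger share of a per-unit tax.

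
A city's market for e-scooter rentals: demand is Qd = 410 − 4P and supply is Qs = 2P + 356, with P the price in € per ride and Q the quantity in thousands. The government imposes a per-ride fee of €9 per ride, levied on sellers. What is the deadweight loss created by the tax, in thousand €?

Deadweight loss = €54 thousand.

Before the tax: set 410 − 4P = 2P + 356 → P* = €9, Q* = 374.
With the tax collected from sellers, supply shifts: Qs = 2(P − 9) + 356.
New equilibrium: consumers pay €12, sellers receive €3, Q = 362. (Wedge: Pb − Ps = 9.)
Quantity falls by |ΔQ| = |374 − 362| = 12.
DWL = ½ · t · |ΔQ| = ½ · 9 · 12 = €54.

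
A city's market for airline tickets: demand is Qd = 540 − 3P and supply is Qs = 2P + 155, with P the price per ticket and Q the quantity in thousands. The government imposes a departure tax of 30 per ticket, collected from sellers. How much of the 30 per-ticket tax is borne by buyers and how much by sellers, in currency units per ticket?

Buyers bear 12 per ticket; sellers bear 18 per ticket.

Without the tax, 540 − 3P = 2P + 155 gives 5P = 385, so P* = 77 and Q* = 309.
With the tax collected from sellers, supply shifts: Qs = 2(P − 30) + 155.
New equilibrium: buyers pay 89, sellers receive 59, Q = 273. (Wedge: Pb − Ps = 30.)
Burden on buyers: 12; on sellers: 18. (They sum to 30.)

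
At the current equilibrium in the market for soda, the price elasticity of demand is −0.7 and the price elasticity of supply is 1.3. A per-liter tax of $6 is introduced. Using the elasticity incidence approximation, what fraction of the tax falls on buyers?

Buyers' share ≈ 0.65.

Incidence ratio: buyers' share ≈ εs / (εs + |εd|) = 1.3 / (1.3 + 0.7) = 0.65.
Supply is the more elastic side, so buyers bear the larger share.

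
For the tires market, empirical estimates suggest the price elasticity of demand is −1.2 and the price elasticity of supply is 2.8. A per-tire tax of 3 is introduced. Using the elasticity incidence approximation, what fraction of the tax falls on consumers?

Consumers' share ≈ 0.7.

Incidence ratio: consumers' share ≈ εs / (εs + |εd|) = 2.8 / (2.8 + 1.2) = 0.7.
Supply is the more elastic side, so consumers bear the larger share.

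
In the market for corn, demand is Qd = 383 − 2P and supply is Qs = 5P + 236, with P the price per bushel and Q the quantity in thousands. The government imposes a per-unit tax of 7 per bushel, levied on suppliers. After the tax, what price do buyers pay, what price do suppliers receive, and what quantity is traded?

Buyers pay 26; suppliers receive 19; quantity = 331.

Without the tax, 383 − 2P = 5P + 236 gives 7P = 147, so P* = 21 and Q* = 341.
With the tax collected from suppliers, supply shifts: Qs = 5(P − 7) + 236.
New equilibrium: buyers pay 26, suppliers receive 19, Q = 331. (Wedge: Pb − Ps = 7.)
The less price-elastic side of the market bears the larger share of a per-unit tax.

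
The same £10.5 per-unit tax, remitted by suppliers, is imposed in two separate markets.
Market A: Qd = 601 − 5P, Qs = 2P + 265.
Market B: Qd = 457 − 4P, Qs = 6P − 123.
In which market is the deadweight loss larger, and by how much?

Market B, by £53.55.

Market A: pre-tax P* = £48, Q* = 361; post-tax Q = 346; deadweight loss = £78.75.
Market B: pre-tax P* = £58, Q* = 225; post-tax Q = 199.8; deadweight loss = £132.3.
Difference: £78.75 vs £132.3 → market B is larger by £53.55.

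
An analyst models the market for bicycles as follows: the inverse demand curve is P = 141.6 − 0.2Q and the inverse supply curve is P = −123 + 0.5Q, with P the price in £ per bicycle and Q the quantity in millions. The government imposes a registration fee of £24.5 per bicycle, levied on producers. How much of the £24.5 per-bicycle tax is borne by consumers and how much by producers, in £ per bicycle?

Rewrite in direct form: Qd = 708 − 5P and Qs = 2P + 246.
Before the tax: set 708 − 5P = 2P + 246 → P* = £66, Q* = 378.
With the tax collected from producers, supply shifts: Qs = 2(P − 24.5) + 246.
New equilibrium: consumers pay £73, producers receive £48.5, Q = 343. (Wedge: Pb − Ps = 24.5.)
Burden on consumers: £7; on producers: £17.5. (They sum to £24.5.)

Consumers bear £7 per bicycle; producers bear £17.5 per bicycle.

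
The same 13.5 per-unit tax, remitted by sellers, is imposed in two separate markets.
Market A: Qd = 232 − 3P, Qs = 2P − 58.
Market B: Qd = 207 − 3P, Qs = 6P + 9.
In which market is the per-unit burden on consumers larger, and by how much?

Market A: pre-tax P* = 58, Q* = 58; post-tax Q = 41.8; per-unit burden on consumers = 5.4.
Market B: pre-tax P* = 22, Q* = 141; post-tax Q = 114; per-unit burden on consumers = 9.
Difference: 5.4 vs 9 → market B is larger by 3.6.

Market B, by 3.6.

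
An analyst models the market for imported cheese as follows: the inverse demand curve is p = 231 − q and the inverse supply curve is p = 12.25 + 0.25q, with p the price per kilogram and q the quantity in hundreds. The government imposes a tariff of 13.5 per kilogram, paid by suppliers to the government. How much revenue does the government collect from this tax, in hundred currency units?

Rewrite in direct form: qd = 231 − p and qs = 4p − 49.
Without the tax, 231 − p = 4p − 49 gives 5p = 280, so p* = 56 and q* = 175.
With the tax collected from suppliers, supply shifts: qs = 4(p − 13.5) − 49.
Solving gives q = 164.2 with consumers paying 66.8 and suppliers receiving 53.3 (the 13.5 wedge).
Revenue = t · Q = 13.5 · 164.2 = 2216.7.

Tax revenue = 2216.7 hundred.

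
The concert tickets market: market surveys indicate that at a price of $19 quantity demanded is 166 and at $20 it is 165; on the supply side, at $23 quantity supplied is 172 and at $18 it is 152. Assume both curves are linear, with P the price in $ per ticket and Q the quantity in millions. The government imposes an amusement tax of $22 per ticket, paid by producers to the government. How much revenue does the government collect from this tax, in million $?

Demand slope: (165 − 166)/(20 − 19) = -1, so Qd = 185 − P.
Supply slope: (152 − 172)/(18 − 23) = 4, so Qs = 4P + 80.
Before the tax: set 185 − P = 4P + 80 → P* = $21, Q* = 164.
With the tax collected from producers, supply shifts: Qs = 4(P − 22) + 80.
New equilibrium: consumers pay $38.6, producers receive $16.6, Q = 146.4. (Wedge: Pb − Ps = 22.)
Revenue = t · Q = 22 · 146.4 = $3220.8.

Tax revenue = $3220.8 million.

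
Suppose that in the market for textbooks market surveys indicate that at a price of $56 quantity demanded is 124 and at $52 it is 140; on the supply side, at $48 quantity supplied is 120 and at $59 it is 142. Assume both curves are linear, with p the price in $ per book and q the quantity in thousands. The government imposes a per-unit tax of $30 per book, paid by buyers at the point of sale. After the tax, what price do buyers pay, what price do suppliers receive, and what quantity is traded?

Demand slope: (140 − 124)/(52 − 56) = -4, so qd = 348 − 4p.
Supply slope: (142 − 120)/(59 − 48) = 2, so qs = 2p + 24.
Before the tax: set 348 − 4p = 2p + 24 → p* = $54, q* = 132.
With the tax collected from buyers, demand (in seller-price terms) shifts: qd = 348 − 4(p + 30).
Solving gives q = 92 with buyers paying $64 and suppliers receiving $34 (the $30 wedge).
The less price-elastic side of the market bears the larger share of a per-unit tax.

Buyers pay $64; suppliers receive $34; quantity = 92.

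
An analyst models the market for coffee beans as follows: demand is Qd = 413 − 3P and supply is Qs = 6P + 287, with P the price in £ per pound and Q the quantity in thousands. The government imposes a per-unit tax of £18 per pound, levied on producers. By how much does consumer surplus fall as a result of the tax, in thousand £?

Without the tax, 413 − 3P = 6P + 287 gives 9P = 126, so P* = £14 and Q* = 371.
With the tax collected from producers, supply shifts: Qs = 6(P − 18) + 287.
New equilibrium: consumers pay £26, producers receive £8, Q = 335. (Wedge: Pb − Ps = 18.)
ΔCS is the trapezoid between Q = 335 and Q = 371 of height £12: ½ · (371 + 335) · 12 = £4236.

Consumer surplus falls by £4236 thousand.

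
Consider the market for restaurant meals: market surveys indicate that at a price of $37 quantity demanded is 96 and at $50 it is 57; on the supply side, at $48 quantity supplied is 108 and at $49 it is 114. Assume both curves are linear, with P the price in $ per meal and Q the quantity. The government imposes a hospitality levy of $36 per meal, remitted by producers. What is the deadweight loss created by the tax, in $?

Demand slope: (57 − 96)/(50 − 37) = -3, so Qd = 207 − 3P.
Supply slope: (114 − 108)/(49 − 48) = 6, so Qs = 6P − 180.
Without the tax, 207 − 3P = 6P − 180 gives 9P = 387, so P* = $43 and Q* = 78.
With the tax collected from producers, supply shifts: Qs = 6(P − 36) − 180.
Solving gives Q = 6 with consumers paying $67 and producers receiving $31 (the $36 wedge).
Quantity falls by |ΔQ| = |78 − 6| = 72.
DWL = ½ · t · |ΔQ| = ½ · 36 · 72 = $1296.

Deadweight loss = $1296.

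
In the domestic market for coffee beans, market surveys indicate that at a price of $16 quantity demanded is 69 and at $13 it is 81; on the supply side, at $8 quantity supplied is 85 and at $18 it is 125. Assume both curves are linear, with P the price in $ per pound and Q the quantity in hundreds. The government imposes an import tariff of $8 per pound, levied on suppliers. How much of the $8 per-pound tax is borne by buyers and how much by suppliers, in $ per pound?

Buyers bear $4 per pound; suppliers bear $4 per pound.

Demand slope: (81 − 69)/(13 − 16) = -4, so Qd = 133 − 4P.
Supply slope: (125 − 85)/(18 − 8) = 4, so Qs = 4P + 53.
Without the tax, 133 − 4P = 4P + 53 gives 8P = 80, so P* = $10 and Q* = 93.
With the tax collected from suppliers, supply shifts: Qs = 4(P − 8) + 53.
New equilibrium: buyers pay $14, suppliers receive $6, Q = 77. (Wedge: Pb − Ps = 8.)
Burden on buyers: $4; on suppliers: $4. (They sum to $8.)
The less price-elastic side of the market bears the larger share of a per-unit tax.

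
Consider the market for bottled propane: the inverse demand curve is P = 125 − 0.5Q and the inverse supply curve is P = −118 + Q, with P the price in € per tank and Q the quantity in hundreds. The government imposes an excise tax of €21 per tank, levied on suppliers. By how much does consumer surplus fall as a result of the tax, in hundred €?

Consumer surplus falls by €1085 hundred.

Inverting to Q(P) form: Qd = 250 − 2P; Qs = P + 118.
Before the tax: set 250 − 2P = P + 118 → P* = €44, Q* = 162.
With the tax collected from suppliers, supply shifts: Qs = (P − 21) + 118.
New equilibrium: buyers pay €51, suppliers receive €30, Q = 148. (Wedge: Pb − Ps = 21.)
ΔCS is the trapezoid between Q = 148 and Q = 162 of height €7: ½ · (162 + 148) · 7 = €1085.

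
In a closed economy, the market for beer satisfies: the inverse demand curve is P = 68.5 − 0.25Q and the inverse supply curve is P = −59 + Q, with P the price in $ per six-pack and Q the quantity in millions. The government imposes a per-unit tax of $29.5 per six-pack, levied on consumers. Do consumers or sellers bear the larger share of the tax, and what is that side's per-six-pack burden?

Inverting to Q(P) form: Qd = 274 − 4P; Qs = P + 59.
Before the tax: set 274 − 4P = P + 59 → P* = $43, Q* = 102.
With the tax collected from consumers, demand (in seller-price terms) shifts: Qd = 274 − 4(P + 29.5).
New equilibrium: consumers pay $48.9, sellers receive $19.4, Q = 78.4. (Wedge: Pb − Ps = 29.5.)
Per-six-pack burden: consumers $5.9, sellers $23.6.
Sellers take the larger share because supply is less price-elastic here (demand slope 4 vs supply slope 1).

Sellers bear the larger share: $23.6 per six-pack.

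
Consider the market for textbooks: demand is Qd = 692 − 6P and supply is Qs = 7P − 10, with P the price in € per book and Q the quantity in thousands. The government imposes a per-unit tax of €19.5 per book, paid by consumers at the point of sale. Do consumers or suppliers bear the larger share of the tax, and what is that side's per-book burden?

Before the tax: set 692 − 6P = 7P − 10 → P* = €54, Q* = 368.
With the tax collected from consumers, demand (in seller-price terms) shifts: Qd = 692 − 6(P + 19.5).
New equilibrium: consumers pay €64.5, suppliers receive €45, Q = 305. (Wedge: Pb − Ps = 19.5.)
Per-book burden: consumers €10.5, suppliers €9.
Consumers take the larger share because demand is less price-elastic here (demand slope 6 vs supply slope 7).
The less price-elastic side of the market bears the larger share of a per-unit tax.

Consumers bear the larger share: €10.5 per book.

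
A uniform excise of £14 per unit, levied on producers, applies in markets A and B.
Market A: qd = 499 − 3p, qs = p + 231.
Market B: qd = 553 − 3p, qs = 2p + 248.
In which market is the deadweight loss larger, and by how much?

Market B, by £44.1.

Market A: pre-tax p* = £67, q* = 298; post-tax q = 287.5; deadweight loss = £73.5.
Market B: pre-tax p* = £61, q* = 370; post-tax q = 353.2; deadweight loss = £117.6.
Difference: £73.5 vs £117.6 → market B is larger by £44.1.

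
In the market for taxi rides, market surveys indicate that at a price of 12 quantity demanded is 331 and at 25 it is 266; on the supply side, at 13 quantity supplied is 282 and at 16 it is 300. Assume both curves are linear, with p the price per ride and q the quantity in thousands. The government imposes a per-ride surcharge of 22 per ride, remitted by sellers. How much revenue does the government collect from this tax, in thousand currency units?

Demand slope: (266 − 331)/(25 − 12) = -5, so qd = 391 − 5p.
Supply slope: (300 − 282)/(16 − 13) = 6, so qs = 6p + 204.
Before the tax: set 391 − 5p = 6p + 204 → p* = 17, q* = 306.
With the tax collected from sellers, supply shifts: qs = 6(p − 22) + 204.
Solving gives q = 246 with buyers paying 29 and sellers receiving 7 (the 22 wedge).
Revenue = t · Q = 22 · 246 = 5412.

Tax revenue = 5412 thousand.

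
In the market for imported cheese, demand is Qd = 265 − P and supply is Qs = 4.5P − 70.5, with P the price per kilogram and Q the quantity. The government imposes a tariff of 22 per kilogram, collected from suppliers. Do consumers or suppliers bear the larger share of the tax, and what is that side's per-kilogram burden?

Consumers bear the larger share: 18 per kilogram.

Without the tax, 265 − P = 4.5P − 70.5 gives 5.5P = 335.5, so P* = 61 and Q* = 204.
With the tax collected from suppliers, supply shifts: Qs = 4.5(P − 22) − 70.5.
Solving gives Q = 186 with consumers paying 79 and suppliers receiving 57 (the 22 wedge).
Per-kilogram burden: consumers 18, suppliers 4.
Consumers take the larger share because demand is less price-elastic here (demand slope 1 vs supply slope 4.5).
The less price-elastic side of the market bears the larger share of a per-unit tax.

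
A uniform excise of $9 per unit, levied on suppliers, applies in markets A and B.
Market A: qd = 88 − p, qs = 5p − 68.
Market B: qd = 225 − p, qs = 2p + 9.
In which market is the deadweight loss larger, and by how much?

Market A: pre-tax p* = $26, q* = 62; post-tax q = 54.5; deadweight loss = $33.75.
Market B: pre-tax p* = $72, q* = 153; post-tax q = 147; deadweight loss = $27.
Difference: $33.75 vs $27 → market A is larger by $6.75.

Market A, by $6.75.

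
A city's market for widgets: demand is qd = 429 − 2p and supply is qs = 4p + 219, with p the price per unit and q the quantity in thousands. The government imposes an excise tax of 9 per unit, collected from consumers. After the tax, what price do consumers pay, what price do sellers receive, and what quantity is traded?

Without the tax, 429 − 2p = 4p + 219 gives 6p = 210, so p* = 35 and q* = 359.
With the tax collected from consumers, demand (in seller-price terms) shifts: qd = 429 − 2(p + 9).
New equilibrium: consumers pay 41, sellers receive 32, q = 347. (Wedge: pb − ps = 9.)

Consumers pay 41; sellers receive 32; quantity = 347.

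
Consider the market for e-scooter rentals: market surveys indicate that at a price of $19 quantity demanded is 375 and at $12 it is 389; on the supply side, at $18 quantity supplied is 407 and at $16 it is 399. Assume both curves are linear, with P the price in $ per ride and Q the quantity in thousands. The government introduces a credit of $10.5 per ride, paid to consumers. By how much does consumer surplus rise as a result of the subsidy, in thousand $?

Demand slope: (389 − 375)/(12 − 19) = -2, so Qd = 413 − 2P.
Supply slope: (399 − 407)/(16 − 18) = 4, so Qs = 4P + 335.
Before the subsidy: set 413 − 2P = 4P + 335 → P* = $13, Q* = 387.
With a per-unit subsidy paid to consumers, each effectively pays P − 10.5, so demand becomes Qd = 413 − 2(P − 10.5).
New equilibrium: consumers pay $6, sellers receive $16.5, Q = 401. (Wedge: Pb − Ps = −10.5.)
ΔCS is the trapezoid between Q = 401 and Q = 387 of height $7: ½ · (387 + 401) · 7 = $2758.

Consumer surplus rises by $2758 thousand.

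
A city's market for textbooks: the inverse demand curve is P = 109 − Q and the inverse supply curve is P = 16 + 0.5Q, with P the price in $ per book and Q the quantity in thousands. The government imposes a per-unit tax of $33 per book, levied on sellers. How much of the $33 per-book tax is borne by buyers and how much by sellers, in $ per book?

Rewrite in direct form: Qd = 109 − P and Qs = 2P − 32.
Without the tax, 109 − P = 2P − 32 gives 3P = 141, so P* = $47 and Q* = 62.
With the tax collected from sellers, supply shifts: Qs = 2(P − 33) − 32.
Solving gives Q = 40 with buyers paying $69 and sellers receiving $36 (the $33 wedge).
Burden on buyers: $22; on sellers: $11. (They sum to $33.)

Buyers bear $22 per book; sellers bear $11 per book.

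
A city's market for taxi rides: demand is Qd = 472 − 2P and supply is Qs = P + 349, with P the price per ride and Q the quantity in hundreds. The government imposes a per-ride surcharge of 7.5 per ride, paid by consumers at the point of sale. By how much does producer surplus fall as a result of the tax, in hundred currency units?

Producer surplus falls by 1937.5 hundred.

Without the tax, 472 − 2P = P + 349 gives 3P = 123, so P* = 41 and Q* = 390.
With the tax collected from consumers, demand (in seller-price terms) shifts: Qd = 472 − 2(P + 7.5).
New equilibrium: consumers pay 43.5, suppliers receive 36, Q = 385. (Wedge: Pb − Ps = 7.5.)
ΔPS is the trapezoid between Q = 385 and Q = 390 of height 5: ½ · (390 + 385) · 5 = 1937.5.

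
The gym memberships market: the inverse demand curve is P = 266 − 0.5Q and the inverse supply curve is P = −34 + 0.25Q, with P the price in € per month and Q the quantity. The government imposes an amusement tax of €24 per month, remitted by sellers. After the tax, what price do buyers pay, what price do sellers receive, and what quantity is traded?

Buyers pay €82; sellers receive €58; quantity = 368.

Inverting to Q(P) form: Qd = 532 − 2P; Qs = 4P + 136.
Without the tax, 532 − 2P = 4P + 136 gives 6P = 396, so P* = €66 and Q* = 400.
With the tax collected from sellers, supply shifts: Qs = 4(P − 24) + 136.
New equilibrium: buyers pay €82, sellers receive €58, Q = 368. (Wedge: Pb − Ps = 24.)
The less price-elastic side of the market bears the larger share of a per-unit tax.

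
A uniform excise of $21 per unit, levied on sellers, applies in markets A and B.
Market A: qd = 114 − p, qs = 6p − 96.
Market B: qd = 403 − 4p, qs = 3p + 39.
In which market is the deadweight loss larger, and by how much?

Market B, by $189.

Market A: pre-tax p* = $30, q* = 84; post-tax q = 66; deadweight loss = $189.
Market B: pre-tax p* = $52, q* = 195; post-tax q = 159; deadweight loss = $378.
Difference: $189 vs $378 → market B is larger by $189.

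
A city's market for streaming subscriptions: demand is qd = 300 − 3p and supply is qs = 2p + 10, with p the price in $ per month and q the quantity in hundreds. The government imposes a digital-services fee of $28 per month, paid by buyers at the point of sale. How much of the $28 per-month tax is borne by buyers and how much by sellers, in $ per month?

Buyers bear $11.2 per month; sellers bear $16.8 per month.

Without the tax, 300 − 3p = 2p + 10 gives 5p = 290, so p* = $58 and q* = 126.
With the tax collected from buyers, demand (in seller-price terms) shifts: qd = 300 − 3(p + 28).
New equilibrium: buyers pay $69.2, sellers receive $41.2, q = 92.4. (Wedge: pb − ps = 28.)
Burden on buyers: $11.2; on sellers: $16.8. (They sum to $28.)
The less price-elastic side of the market bears the larger share of a per-unit tax.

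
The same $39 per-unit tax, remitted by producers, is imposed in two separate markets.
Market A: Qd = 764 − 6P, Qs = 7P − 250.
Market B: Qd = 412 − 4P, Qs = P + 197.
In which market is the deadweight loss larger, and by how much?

Market A, by $1848.6.

Market A: pre-tax P* = $78, Q* = 296; post-tax Q = 170; deadweight loss = $2457.
Market B: pre-tax P* = $43, Q* = 240; post-tax Q = 208.8; deadweight loss = $608.4.
Difference: $2457 vs $608.4 → market A is larger by $1848.6.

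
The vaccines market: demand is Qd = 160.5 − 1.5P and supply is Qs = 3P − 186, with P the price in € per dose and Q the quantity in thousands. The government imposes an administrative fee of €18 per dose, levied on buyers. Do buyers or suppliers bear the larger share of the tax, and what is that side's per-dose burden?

Before the tax: set 160.5 − 1.5P = 3P − 186 → P* = €77, Q* = 45.
With the tax collected from buyers, demand (in seller-price terms) shifts: Qd = 160.5 − 1.5(P + 18).
New equilibrium: buyers pay €89, suppliers receive €71, Q = 27. (Wedge: Pb − Ps = 18.)
Per-dose burden: buyers €12, suppliers €6.
Buyers take the larger share because demand is less price-elastic here (demand slope 1.5 vs supply slope 3).
The less price-elastic side of the market bears the larger share of a per-unit tax.

Buyers bear the larger share: €12 per dose.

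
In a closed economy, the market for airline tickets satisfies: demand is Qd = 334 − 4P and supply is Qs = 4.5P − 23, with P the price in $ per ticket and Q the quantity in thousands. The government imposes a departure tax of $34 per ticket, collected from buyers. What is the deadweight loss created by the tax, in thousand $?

Before the tax: set 334 − 4P = 4.5P − 23 → P* = $42, Q* = 166.
With the tax collected from buyers, demand (in seller-price terms) shifts: Qd = 334 − 4(P + 34).
Solving gives Q = 94 with buyers paying $60 and sellers receiving $26 (the $34 wedge).
Quantity falls by |ΔQ| = |166 − 94| = 72.
DWL = ½ · t · |ΔQ| = ½ · 34 · 72 = $1224.

Deadweight loss = $1224 thousand.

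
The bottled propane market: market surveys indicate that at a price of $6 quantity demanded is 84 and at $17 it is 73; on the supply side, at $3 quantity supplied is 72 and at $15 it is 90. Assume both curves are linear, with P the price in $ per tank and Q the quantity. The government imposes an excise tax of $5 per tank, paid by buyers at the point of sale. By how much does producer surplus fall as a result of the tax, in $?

Producer surplus falls by $159.

Demand slope: (73 − 84)/(17 − 6) = -1, so Qd = 90 − P.
Supply slope: (90 − 72)/(15 − 3) = 1.5, so Qs = 1.5P + 67.5.
Without the tax, 90 − P = 1.5P + 67.5 gives 2.5P = 22.5, so P* = $9 and Q* = 81.
With the tax collected from buyers, demand (in seller-price terms) shifts: Qd = 90 − (P + 5).
New equilibrium: buyers pay $12, suppliers receive $7, Q = 78. (Wedge: Pb − Ps = 5.)
ΔPS is the trapezoid between Q = 78 and Q = 81 of height $2: ½ · (81 + 78) · 2 = $159.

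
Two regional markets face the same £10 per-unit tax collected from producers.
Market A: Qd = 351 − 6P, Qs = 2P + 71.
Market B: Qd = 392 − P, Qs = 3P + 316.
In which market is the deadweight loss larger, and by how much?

Market A, by £37.5.

Market A: pre-tax P* = £35, Q* = 141; post-tax Q = 126; deadweight loss = £75.
Market B: pre-tax P* = £19, Q* = 373; post-tax Q = 365.5; deadweight loss = £37.5.
Difference: £75 vs £37.5 → market A is larger by £37.5.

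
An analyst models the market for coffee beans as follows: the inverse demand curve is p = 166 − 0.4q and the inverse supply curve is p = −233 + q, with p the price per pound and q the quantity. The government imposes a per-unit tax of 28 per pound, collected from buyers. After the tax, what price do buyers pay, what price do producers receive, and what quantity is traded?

Buyers pay 60; producers receive 32; quantity = 265.

Rewrite in direct form: qd = 415 − 2.5p and qs = p + 233.
Without the tax, 415 − 2.5p = p + 233 gives 3.5p = 182, so p* = 52 and q* = 285.
With the tax collected from buyers, demand (in seller-price terms) shifts: qd = 415 − 2.5(p + 28).
New equilibrium: buyers pay 60, producers receive 32, q = 265. (Wedge: pb − ps = 28.)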